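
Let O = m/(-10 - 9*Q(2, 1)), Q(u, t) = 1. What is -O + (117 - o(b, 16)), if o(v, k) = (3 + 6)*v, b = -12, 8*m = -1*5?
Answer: 34195/152 ≈ 224.97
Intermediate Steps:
m = -5/8 (m = (-1*5)/8 = (1/8)*(-5) = -5/8 ≈ -0.62500)
O = 5/152 (O = -5/(8*(-10 - 9*1)) = -5/(8*(-10 - 9)) = -5/8/(-19) = -5/8*(-1/19) = 5/152 ≈ 0.032895)
o(v, k) = 9*v
-O + (117 - o(b, 16)) = -1*5/152 + (117 - 9*(-12)) = -5/152 + (117 - 1*(-108)) = -5/152 + (117 + 108) = -5/152 + 225 = 34195/152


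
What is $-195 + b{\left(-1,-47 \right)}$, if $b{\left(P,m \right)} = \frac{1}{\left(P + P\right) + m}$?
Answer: $- \frac{9556}{49} \approx -195.02$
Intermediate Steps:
$b{\left(P,m \right)} = \frac{1}{m + 2 P}$ ($b{\left(P,m \right)} = \frac{1}{2 P + m} = \frac{1}{m + 2 P}$)
$-195 + b{\left(-1,-47 \right)} = -195 + \frac{1}{-47 + 2 \left(-1\right)} = -195 + \frac{1}{-47 - 2} = -195 + \frac{1}{-49} = -195 - \frac{1}{49} = - \frac{9556}{49}$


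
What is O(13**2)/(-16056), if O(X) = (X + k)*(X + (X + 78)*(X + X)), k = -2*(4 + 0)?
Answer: -1496495/1784 ≈ -838.84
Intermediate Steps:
k = -8 (k = -2*4 = -8)
O(X) = (-8 + X)*(X + 2*X*(78 + X)) (O(X) = (X - 8)*(X + (X + 78)*(X + X)) = (-8 + X)*(X + (78 + X)*(2*X)) = (-8 + X)*(X + 2*X*(78 + X)))
O(13**2)/(-16056) = (13**2*(-1256 + 2*(13**2)**2 + 141*13**2))/(-16056) = (169*(-1256 + 2*169**2 + 141*169))*(-1/16056) = (169*(-1256 + 2*28561 + 23829))*(-1/16056) = (169*(-1256 + 57122 + 23829))*(-1/16056) = (169*79695)*(-1/16056) = 13468455*(-1/16056) = -1496495/1784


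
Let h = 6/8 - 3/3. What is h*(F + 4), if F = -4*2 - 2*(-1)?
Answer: ½ ≈ 0.50000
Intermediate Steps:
h = -¼ (h = 6*(⅛) - 3*⅓ = ¾ - 1 = -¼ ≈ -0.25000)
F = -6 (F = -8 + 2 = -6)
h*(F + 4) = -(-6 + 4)/4 = -¼*(-2) = ½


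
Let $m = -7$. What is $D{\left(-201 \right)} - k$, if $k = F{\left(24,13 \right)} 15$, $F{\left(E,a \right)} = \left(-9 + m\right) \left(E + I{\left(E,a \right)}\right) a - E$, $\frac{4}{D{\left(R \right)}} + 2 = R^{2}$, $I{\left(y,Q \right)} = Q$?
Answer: $\frac{4678204204}{40399} \approx 1.158 \cdot 10^{5}$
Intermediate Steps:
$D{\left(R \right)} = \frac{4}{-2 + R^{2}}$
$F{\left(E,a \right)} = - E + a \left(- 16 E - 16 a\right)$ ($F{\left(E,a \right)} = \left(-9 - 7\right) \left(E + a\right) a - E = - 16 \left(E + a\right) a - E = \left(- 16 E - 16 a\right) a - E = a \left(- 16 E - 16 a\right) - E = - E + a \left(- 16 E - 16 a\right)$)
$k = -115800$ ($k = \left(\left(-1\right) 24 - 16 \cdot 13^{2} - 384 \cdot 13\right) 15 = \left(-24 - 2704 - 4992\right) 15 = \left(-7720\right) 15 = -115800$)
$D{\left(-201 \right)} - k = \frac{4}{-2 + \left(-201\right)^{2}} - -115800 = \frac{4}{-2 + 40401} + 115800 = \frac{4}{40399} + 115800 = \frac{4678204204}{40399}$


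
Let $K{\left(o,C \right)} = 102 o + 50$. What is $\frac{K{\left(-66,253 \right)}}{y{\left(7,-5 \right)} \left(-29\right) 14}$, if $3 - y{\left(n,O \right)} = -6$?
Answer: $\frac{3341}{1827} \approx 1.8287$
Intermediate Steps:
$y{\left(n,O \right)} = 9$ ($y{\left(n,O \right)} = 3 - -6 = 3 + 6 = 9$)
$K{\left(o,C \right)} = 50 + 102 o$
$\frac{K{\left(-66,253 \right)}}{y{\left(7,-5 \right)} \left(-29\right) 14} = \frac{50 + 102 \left(-66\right)}{9 \left(-29\right) 14} = \frac{50 - 6732}{\left(-261\right) 14} = - \frac{6682}{-3654} = \left(-6682\right) \left(- \frac{1}{3654}\right) = \frac{3341}{1827}$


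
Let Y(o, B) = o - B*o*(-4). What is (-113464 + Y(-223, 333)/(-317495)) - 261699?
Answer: -119112079426/317495 ≈ -3.7516e+5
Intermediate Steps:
Y(o, B) = o + 4*B*o (Y(o, B) = o - (-4)*B*o = o + 4*B*o)
(-113464 + Y(-223, 333)/(-317495)) - 261699 = (-113464 - 223*(1 + 4*333)/(-317495)) - 261699 = (-113464 - 223*(1 + 1332)*(-1/317495)) - 261699 = (-113464 - 223*1333*(-1/317495)) - 261699 = (-113464 - 297259*(-1/317495)) - 261699 = (-113464 + 297259/317495) - 261699 = -36023955421/317495 - 261699 = -119112079426/317495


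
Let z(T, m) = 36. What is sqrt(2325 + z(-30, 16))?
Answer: sqrt(2361) ≈ 48.590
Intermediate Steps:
sqrt(2325 + z(-30, 16)) = sqrt(2325 + 36) = sqrt(2361)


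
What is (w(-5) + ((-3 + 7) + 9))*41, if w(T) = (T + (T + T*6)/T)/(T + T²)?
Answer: 5371/10 ≈ 537.10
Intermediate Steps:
w(T) = (7 + T)/(T + T²) (w(T) = (T + (T + 6*T)/T)/(T + T²) = (T + (7*T)/T)/(T + T²) = (T + 7)/(T + T²) = (7 + T)/(T + T²))
(w(-5) + ((-3 + 7) + 9))*41 = ((7 - 5)/((-5)*(1 - 5)) + ((-3 + 7) + 9))*41 = (-⅕*2/(-4) + (4 + 9))*41 = (-⅕*(-¼)*2 + 13)*41 = (⅒ + 13)*41 = (131/10)*41 = 5371/10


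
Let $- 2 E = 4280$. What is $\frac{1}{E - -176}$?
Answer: $- \frac{1}{1964} \approx -0.00050917$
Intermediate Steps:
$E = -2140$ ($E = \left(- \frac{1}{2}\right) 4280 = -2140$)
$\frac{1}{E - -176} = \frac{1}{-2140 - -176} = \frac{1}{-2140 + \left(-16 + 192\right)} = \frac{1}{-2140 + 176} = \frac{1}{-1964} = - \frac{1}{1964}$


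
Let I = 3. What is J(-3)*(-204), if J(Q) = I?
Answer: -612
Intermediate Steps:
J(Q) = 3
J(-3)*(-204) = 3*(-204) = -612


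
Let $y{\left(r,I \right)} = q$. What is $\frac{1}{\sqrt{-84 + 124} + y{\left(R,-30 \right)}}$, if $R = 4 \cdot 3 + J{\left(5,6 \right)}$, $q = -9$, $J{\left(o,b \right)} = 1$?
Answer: $- \frac{9}{41} - \frac{2 \sqrt{10}}{41} \approx -0.37377$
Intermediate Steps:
$R = 13$ ($R = 4 \cdot 3 + 1 = 12 + 1 = 13$)
$y{\left(r,I \right)} = -9$
$\frac{1}{\sqrt{-84 + 124} + y{\left(R,-30 \right)}} = \frac{1}{\sqrt{-84 + 124} - 9} = \frac{1}{\sqrt{40} - 9} = \frac{1}{2 \sqrt{10} - 9} = \frac{1}{-9 + 2 \sqrt{10}}$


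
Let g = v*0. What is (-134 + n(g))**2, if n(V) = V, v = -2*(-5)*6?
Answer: 17956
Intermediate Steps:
v = 60 (v = 10*6 = 60)
g = 0 (g = 60*0 = 0)
(-134 + n(g))**2 = (-134 + 0)**2 = (-134)**2 = 17956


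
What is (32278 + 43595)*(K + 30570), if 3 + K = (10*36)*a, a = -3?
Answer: 2237267151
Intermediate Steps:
K = -1083 (K = -3 + (10*36)*(-3) = -3 + 360*(-3) = -3 - 1080 = -1083)
(32278 + 43595)*(K + 30570) = (32278 + 43595)*(-1083 + 30570) = 75873*29487 = 2237267151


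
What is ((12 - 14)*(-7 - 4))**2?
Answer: 484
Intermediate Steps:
((12 - 14)*(-7 - 4))**2 = (-2*(-11))**2 = 22**2 = 484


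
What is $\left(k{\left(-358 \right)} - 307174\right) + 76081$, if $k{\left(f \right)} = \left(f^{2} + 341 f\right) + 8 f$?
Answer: $-227871$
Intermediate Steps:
$k{\left(f \right)} = f^{2} + 349 f$
$\left(k{\left(-358 \right)} - 307174\right) + 76081 = \left(- 358 \left(349 - 358\right) - 307174\right) + 76081 = \left(\left(-358\right) \left(-9\right) - 307174\right) + 76081 = \left(3222 - 307174\right) + 76081 = -303952 + 76081 = -227871$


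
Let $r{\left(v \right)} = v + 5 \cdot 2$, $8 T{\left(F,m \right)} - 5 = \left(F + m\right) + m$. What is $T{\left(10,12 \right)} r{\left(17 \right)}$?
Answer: $\frac{1053}{8} \approx 131.63$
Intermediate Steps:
$T{\left(F,m \right)} = \frac{5}{8} + \frac{m}{4} + \frac{F}{8}$ ($T{\left(F,m \right)} = \frac{5}{8} + \frac{\left(F + m\right) + m}{8} = \frac{5}{8} + \frac{F + 2 m}{8} = \frac{5}{8} + \left(\frac{m}{4} + \frac{F}{8}\right) = \frac{5}{8} + \frac{m}{4} + \frac{F}{8}$)
$r{\left(v \right)} = 10 + v$ ($r{\left(v \right)} = v + 10 = 10 + v$)
$T{\left(10,12 \right)} r{\left(17 \right)} = \left(\frac{5}{8} + \frac{1}{4} \cdot 12 + \frac{1}{8} \cdot 10\right) \left(10 + 17\right) = \left(\frac{5}{8} + 3 + \frac{5}{4}\right) 27 = \frac{39}{8} \cdot 27 = \frac{1053}{8}$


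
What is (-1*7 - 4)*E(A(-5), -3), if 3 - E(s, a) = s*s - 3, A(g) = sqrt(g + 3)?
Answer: -88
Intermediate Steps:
A(g) = sqrt(3 + g)
E(s, a) = 6 - s**2 (E(s, a) = 3 - (s*s - 3) = 3 - (s**2 - 3) = 3 - (-3 + s**2) = 3 + (3 - s**2) = 6 - s**2)
(-1*7 - 4)*E(A(-5), -3) = (-1*7 - 4)*(6 - (sqrt(3 - 5))**2) = (-7 - 4)*(6 - (sqrt(-2))**2) = -11*(6 - (I*sqrt(2))**2) = -11*(6 - 1*(-2)) = -11*(6 + 2) = -11*8 = -88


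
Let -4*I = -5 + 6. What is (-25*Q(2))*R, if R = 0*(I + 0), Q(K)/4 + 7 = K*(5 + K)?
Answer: 0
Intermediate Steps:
I = -1/4 (I = -(-5 + 6)/4 = -1/4*1 = -1/4 ≈ -0.25000)
Q(K) = -28 + 4*K*(5 + K) (Q(K) = -28 + 4*(K*(5 + K)) = -28 + 4*K*(5 + K))
R = 0 (R = 0*(-1/4 + 0) = 0*(-1/4) = 0)
(-25*Q(2))*R = -25*(-28 + 4*2**2 + 20*2)*0 = -25*(-28 + 4*4 + 40)*0 = -25*(-28 + 16 + 40)*0 = -25*28*0 = -700*0 = 0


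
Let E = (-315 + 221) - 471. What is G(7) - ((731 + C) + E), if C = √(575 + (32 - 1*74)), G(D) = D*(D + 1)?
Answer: -110 - √533 ≈ -133.09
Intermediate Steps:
E = -565 (E = -94 - 471 = -565)
G(D) = D*(1 + D)
C = √533 (C = √(575 + (32 - 74)) = √(575 - 42) = √533 ≈ 23.087)
G(7) - ((731 + C) + E) = 7*(1 + 7) - ((731 + √533) - 565) = 7*8 - (166 + √533) = 56 + (-166 - √533) = -110 - √533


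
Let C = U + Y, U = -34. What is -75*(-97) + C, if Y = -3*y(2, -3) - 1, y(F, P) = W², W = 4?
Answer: 7192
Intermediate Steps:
y(F, P) = 16 (y(F, P) = 4² = 16)
Y = -49 (Y = -3*16 - 1 = -48 - 1 = -49)
C = -83 (C = -34 - 49 = -83)
-75*(-97) + C = -75*(-97) - 83 = 7275 - 83 = 7192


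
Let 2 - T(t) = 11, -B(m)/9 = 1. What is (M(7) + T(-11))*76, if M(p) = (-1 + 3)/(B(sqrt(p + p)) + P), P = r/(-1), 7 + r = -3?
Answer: -532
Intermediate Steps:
r = -10 (r = -7 - 3 = -10)
P = 10 (P = -10/(-1) = -10*(-1) = 10)
B(m) = -9 (B(m) = -9*1 = -9)
T(t) = -9 (T(t) = 2 - 1*11 = 2 - 11 = -9)
M(p) = 2 (M(p) = (-1 + 3)/(-9 + 10) = 2/1 = 2*1 = 2)
(M(7) + T(-11))*76 = (2 - 9)*76 = -7*76 = -532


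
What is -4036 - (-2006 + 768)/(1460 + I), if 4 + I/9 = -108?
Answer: -911517/226 ≈ -4033.3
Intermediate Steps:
I = -1008 (I = -36 + 9*(-108) = -36 - 972 = -1008)
-4036 - (-2006 + 768)/(1460 + I) = -4036 - (-2006 + 768)/(1460 - 1008) = -4036 - (-1238)/452 = -4036 - 1*(-619/226) = -4036 + 619/226 = -911517/226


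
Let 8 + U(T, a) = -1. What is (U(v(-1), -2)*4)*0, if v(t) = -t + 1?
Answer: 0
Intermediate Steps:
v(t) = 1 - t
U(T, a) = -9 (U(T, a) = -8 - 1 = -9)
(U(v(-1), -2)*4)*0 = -9*4*0 = -36*0 = 0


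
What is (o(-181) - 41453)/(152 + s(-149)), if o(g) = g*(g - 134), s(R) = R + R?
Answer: -7781/73 ≈ -106.59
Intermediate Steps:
s(R) = 2*R
o(g) = g*(-134 + g)
(o(-181) - 41453)/(152 + s(-149)) = (-181*(-134 - 181) - 41453)/(152 + 2*(-149)) = (-181*(-315) - 41453)/(152 - 298) = (57015 - 41453)/(-146) = 15562*(-1/146) = -7781/73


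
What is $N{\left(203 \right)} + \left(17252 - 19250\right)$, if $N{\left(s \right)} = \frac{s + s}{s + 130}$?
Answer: $- \frac{664928}{333} \approx -1996.8$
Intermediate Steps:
$N{\left(s \right)} = \frac{2 s}{130 + s}$
$N{\left(203 \right)} + \left(17252 - 19250\right) = 2 \cdot 203 \frac{1}{130 + 203} + \left(17252 - 19250\right) = 2 \cdot 203 \cdot \frac{1}{333} + \left(17252 - 19250\right) = 2 \cdot 203 \cdot \frac{1}{333} - 1998 = \frac{406}{333} - 1998 = - \frac{664928}{333}$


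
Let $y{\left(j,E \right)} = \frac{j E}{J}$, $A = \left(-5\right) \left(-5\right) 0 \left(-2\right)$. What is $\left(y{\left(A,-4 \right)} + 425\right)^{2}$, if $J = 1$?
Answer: $180625$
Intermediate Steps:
$A = 0$ ($A = 25 \cdot 0 = 0$)
$y{\left(j,E \right)} = E j$ ($y{\left(j,E \right)} = \frac{j E}{1} = E j 1 = E j$)
$\left(y{\left(A,-4 \right)} + 425\right)^{2} = \left(\left(-4\right) 0 + 425\right)^{2} = \left(0 + 425\right)^{2} = 425^{2} = 180625$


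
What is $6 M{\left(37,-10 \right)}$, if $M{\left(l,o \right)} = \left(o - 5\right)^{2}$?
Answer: $1350$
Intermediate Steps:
$M{\left(l,o \right)} = \left(-5 + o\right)^{2}$
$6 M{\left(37,-10 \right)} = 6 \left(-5 - 10\right)^{2} = 6 \left(-15\right)^{2} = 6 \cdot 225 = 1350$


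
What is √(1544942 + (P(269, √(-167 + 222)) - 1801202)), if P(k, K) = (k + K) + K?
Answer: √(-255991 + 2*√55) ≈ 505.94*I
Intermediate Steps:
P(k, K) = k + 2*K (P(k, K) = (K + k) + K = k + 2*K)
√(1544942 + (P(269, √(-167 + 222)) - 1801202)) = √(1544942 + ((269 + 2*√(-167 + 222)) - 1801202)) = √(1544942 + ((269 + 2*√55) - 1801202)) = √(1544942 + (-1800933 + 2*√55)) = √(-255991 + 2*√55)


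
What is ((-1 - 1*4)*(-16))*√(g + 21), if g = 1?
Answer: 80*√22 ≈ 375.23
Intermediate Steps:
((-1 - 1*4)*(-16))*√(g + 21) = ((-1 - 1*4)*(-16))*√(1 + 21) = ((-1 - 4)*(-16))*√22 = (-5*(-16))*√22 = 80*√22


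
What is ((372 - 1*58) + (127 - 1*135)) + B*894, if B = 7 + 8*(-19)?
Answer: -129324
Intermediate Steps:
B = -145 (B = 7 - 152 = -145)
((372 - 1*58) + (127 - 1*135)) + B*894 = ((372 - 1*58) + (127 - 1*135)) - 145*894 = ((372 - 58) + (127 - 135)) - 129630 = (314 - 8) - 129630 = 306 - 129630 = -129324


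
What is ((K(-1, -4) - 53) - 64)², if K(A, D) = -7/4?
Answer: 225625/16 ≈ 14102.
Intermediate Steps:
K(A, D) = -7/4 (K(A, D) = -7*¼ = -7/4)
((K(-1, -4) - 53) - 64)² = ((-7/4 - 53) - 64)² = (-219/4 - 64)² = (-475/4)² = 225625/16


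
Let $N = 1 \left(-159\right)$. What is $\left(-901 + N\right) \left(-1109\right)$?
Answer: $1175540$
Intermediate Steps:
$N = -159$
$\left(-901 + N\right) \left(-1109\right) = \left(-901 - 159\right) \left(-1109\right) = \left(-1060\right) \left(-1109\right) = 1175540$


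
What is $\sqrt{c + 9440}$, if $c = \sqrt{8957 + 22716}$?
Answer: $\sqrt{9440 + \sqrt{31673}} \approx 98.071$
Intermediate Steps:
$c = \sqrt{31673} \approx 177.97$
$\sqrt{c + 9440} = \sqrt{\sqrt{31673} + 9440} = \sqrt{9440 + \sqrt{31673}}$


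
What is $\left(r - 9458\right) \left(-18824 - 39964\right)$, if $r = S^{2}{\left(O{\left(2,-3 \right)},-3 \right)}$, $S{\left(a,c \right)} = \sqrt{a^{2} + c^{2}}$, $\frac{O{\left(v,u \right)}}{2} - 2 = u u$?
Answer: $527034420$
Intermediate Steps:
$O{\left(v,u \right)} = 4 + 2 u^{2}$ ($O{\left(v,u \right)} = 4 + 2 u u = 4 + 2 u^{2}$)
$r = 493$ ($r = \left(\sqrt{\left(4 + 2 \left(-3\right)^{2}\right)^{2} + \left(-3\right)^{2}}\right)^{2} = \left(\sqrt{\left(4 + 2 \cdot 9\right)^{2} + 9}\right)^{2} = \left(\sqrt{\left(4 + 18\right)^{2} + 9}\right)^{2} = \left(\sqrt{22^{2} + 9}\right)^{2} = \left(\sqrt{484 + 9}\right)^{2} = \left(\sqrt{493}\right)^{2} = 493$)
$\left(r - 9458\right) \left(-18824 - 39964\right) = \left(493 - 9458\right) \left(-18824 - 39964\right) = \left(-8965\right) \left(-58788\right) = 527034420$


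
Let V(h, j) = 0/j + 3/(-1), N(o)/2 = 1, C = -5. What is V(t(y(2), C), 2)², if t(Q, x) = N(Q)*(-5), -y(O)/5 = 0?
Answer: 9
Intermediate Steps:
N(o) = 2 (N(o) = 2*1 = 2)
y(O) = 0 (y(O) = -5*0 = 0)
t(Q, x) = -10 (t(Q, x) = 2*(-5) = -10)
V(h, j) = -3 (V(h, j) = 0 + 3*(-1) = 0 - 3 = -3)
V(t(y(2), C), 2)² = (-3)² = 9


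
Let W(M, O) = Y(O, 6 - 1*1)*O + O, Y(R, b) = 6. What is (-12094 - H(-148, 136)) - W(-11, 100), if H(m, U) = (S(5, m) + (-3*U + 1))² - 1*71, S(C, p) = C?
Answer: -174327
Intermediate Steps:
W(M, O) = 7*O (W(M, O) = 6*O + O = 7*O)
H(m, U) = -71 + (6 - 3*U)² (H(m, U) = (5 + (-3*U + 1))² - 1*71 = (5 + (1 - 3*U))² - 71 = (6 - 3*U)² - 71 = -71 + (6 - 3*U)²)
(-12094 - H(-148, 136)) - W(-11, 100) = (-12094 - (-71 + 9*(2 - 1*136)²)) - 7*100 = (-12094 - (-71 + 9*(2 - 136)²)) - 1*700 = (-12094 - (-71 + 9*(-134)²)) - 700 = (-12094 - (-71 + 9*17956)) - 700 = (-12094 - (-71 + 161604)) - 700 = (-12094 - 1*161533) - 700 = (-12094 - 161533) - 700 = -173627 - 700 = -174327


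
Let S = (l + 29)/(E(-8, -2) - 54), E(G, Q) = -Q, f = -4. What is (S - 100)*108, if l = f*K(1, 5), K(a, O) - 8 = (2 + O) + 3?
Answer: -139239/13 ≈ -10711.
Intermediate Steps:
K(a, O) = 13 + O (K(a, O) = 8 + ((2 + O) + 3) = 8 + (5 + O) = 13 + O)
l = -72 (l = -4*(13 + 5) = -4*18 = -72)
S = 43/52 (S = (-72 + 29)/(-1*(-2) - 54) = -43/(2 - 54) = -43/(-52) = -43*(-1/52) = 43/52 ≈ 0.82692)
(S - 100)*108 = (43/52 - 100)*108 = -5157/52*108 = -139239/13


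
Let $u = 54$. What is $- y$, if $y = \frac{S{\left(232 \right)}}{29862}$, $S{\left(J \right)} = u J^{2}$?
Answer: $- \frac{53824}{553} \approx -97.331$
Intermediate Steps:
$S{\left(J \right)} = 54 J^{2}$
$y = \frac{53824}{553}$ ($y = \frac{54 \cdot 232^{2}}{29862} = 54 \cdot 53824 \cdot \frac{1}{29862} = 2906496 \cdot \frac{1}{29862} = \frac{53824}{553} \approx 97.331$)
$- y = \left(-1\right) \frac{53824}{553} = - \frac{53824}{553}$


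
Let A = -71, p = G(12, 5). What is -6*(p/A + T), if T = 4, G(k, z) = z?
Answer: -1674/71 ≈ -23.577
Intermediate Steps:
p = 5
-6*(p/A + T) = -6*(5/(-71) + 4) = -6*(5*(-1/71) + 4) = -6*(-5/71 + 4) = -6*279/71 = -1674/71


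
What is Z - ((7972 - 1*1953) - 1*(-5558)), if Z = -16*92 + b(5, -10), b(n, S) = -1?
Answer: -13050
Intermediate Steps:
Z = -1473 (Z = -16*92 - 1 = -1472 - 1 = -1473)
Z - ((7972 - 1*1953) - 1*(-5558)) = -1473 - ((7972 - 1*1953) - 1*(-5558)) = -1473 - ((7972 - 1953) + 5558) = -1473 - (6019 + 5558) = -1473 - 1*11577 = -1473 - 11577 = -13050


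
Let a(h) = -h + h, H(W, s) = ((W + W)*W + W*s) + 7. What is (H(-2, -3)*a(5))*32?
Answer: 0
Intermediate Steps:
H(W, s) = 7 + 2*W² + W*s (H(W, s) = ((2*W)*W + W*s) + 7 = (2*W² + W*s) + 7 = 7 + 2*W² + W*s)
a(h) = 0
(H(-2, -3)*a(5))*32 = ((7 + 2*(-2)² - 2*(-3))*0)*32 = ((7 + 2*4 + 6)*0)*32 = ((7 + 8 + 6)*0)*32 = (21*0)*32 = 0*32 = 0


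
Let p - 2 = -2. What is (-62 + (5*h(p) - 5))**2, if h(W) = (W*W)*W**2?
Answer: 4489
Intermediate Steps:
p = 0 (p = 2 - 2 = 0)
h(W) = W**4 (h(W) = W**2*W**2 = W**4)
(-62 + (5*h(p) - 5))**2 = (-62 + (5*0**4 - 5))**2 = (-62 + (5*0 - 5))**2 = (-62 + (0 - 5))**2 = (-62 - 5)**2 = (-67)**2 = 4489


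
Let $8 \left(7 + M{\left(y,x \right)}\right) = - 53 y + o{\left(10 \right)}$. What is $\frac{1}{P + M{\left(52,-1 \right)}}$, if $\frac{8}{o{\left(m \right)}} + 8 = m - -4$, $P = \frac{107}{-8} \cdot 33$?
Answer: $- \frac{24}{19025} \approx -0.0012615$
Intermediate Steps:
$P = - \frac{3531}{8}$ ($P = 107 \left(- \frac{1}{8}\right) 33 = \left(- \frac{107}{8}\right) 33 = - \frac{3531}{8} \approx -441.38$)
$o{\left(m \right)} = \frac{8}{-4 + m}$ ($o{\left(m \right)} = \frac{8}{-8 + \left(m - -4\right)} = \frac{8}{-8 + \left(m + 4\right)} = \frac{8}{-8 + \left(4 + m\right)} = \frac{8}{-4 + m}$)
$M{\left(y,x \right)} = - \frac{41}{6} - \frac{53 y}{8}$ ($M{\left(y,x \right)} = -7 + \frac{- 53 y + \frac{8}{-4 + 10}}{8} = -7 + \frac{- 53 y + \frac{8}{6}}{8} = -7 + \frac{- 53 y + 8 \cdot \frac{1}{6}}{8} = -7 + \frac{- 53 y + \frac{4}{3}}{8} = -7 + \frac{\frac{4}{3} - 53 y}{8} = -7 - \left(- \frac{1}{6} + \frac{53 y}{8}\right) = - \frac{41}{6} - \frac{53 y}{8}$)
$\frac{1}{P + M{\left(52,-1 \right)}} = \frac{1}{- \frac{3531}{8} - \frac{1054}{3}} = \frac{1}{- \frac{19025}{24}} = - \frac{24}{19025}$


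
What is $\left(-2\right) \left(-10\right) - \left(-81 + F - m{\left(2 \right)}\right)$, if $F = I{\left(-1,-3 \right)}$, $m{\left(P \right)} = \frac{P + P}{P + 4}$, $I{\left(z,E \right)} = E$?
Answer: $\frac{314}{3} \approx 104.67$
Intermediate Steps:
$m{\left(P \right)} = \frac{2 P}{4 + P}$
$F = -3$
$\left(-2\right) \left(-10\right) - \left(-81 + F - m{\left(2 \right)}\right) = \left(-2\right) \left(-10\right) + \left(81 - \left(-3 - 2 \cdot 2 \frac{1}{4 + 2}\right)\right) = 20 + \left(81 - \left(-3 - 2 \cdot 2 \cdot \frac{1}{6}\right)\right) = 20 + \left(81 - \left(-3 - \frac{2}{3}\right)\right) = 20 + \left(81 - - \frac{11}{3}\right) = 20 + \left(81 + \frac{11}{3}\right) = 20 + \frac{254}{3} = \frac{314}{3}$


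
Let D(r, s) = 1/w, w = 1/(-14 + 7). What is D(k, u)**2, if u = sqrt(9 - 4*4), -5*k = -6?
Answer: 49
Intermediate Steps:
k = 6/5 (k = -1/5*(-6) = 6/5 ≈ 1.2000)
u = I*sqrt(7) (u = sqrt(9 - 16) = sqrt(-7) = I*sqrt(7) ≈ 2.6458*I)
w = -1/7 (w = 1/(-7) = -1/7 ≈ -0.14286)
D(r, s) = -7 (D(r, s) = 1/(-1/7) = -7)
D(k, u)**2 = (-7)**2 = 49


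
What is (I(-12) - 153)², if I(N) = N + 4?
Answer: 25921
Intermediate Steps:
I(N) = 4 + N
(I(-12) - 153)² = ((4 - 12) - 153)² = (-8 - 153)² = (-161)² = 25921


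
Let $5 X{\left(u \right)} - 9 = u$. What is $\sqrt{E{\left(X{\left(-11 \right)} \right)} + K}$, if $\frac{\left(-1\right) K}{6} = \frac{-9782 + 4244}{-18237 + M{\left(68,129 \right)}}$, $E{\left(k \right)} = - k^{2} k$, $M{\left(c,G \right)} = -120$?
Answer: $\frac{2 i \sqrt{10215272765}}{152975} \approx 1.3214 i$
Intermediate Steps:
$X{\left(u \right)} = \frac{9}{5} + \frac{u}{5}$
$E{\left(k \right)} = - k^{3}$
$K = - \frac{11076}{6119}$ ($K = - 6 \frac{-9782 + 4244}{-18237 - 120} = - 6 \left(- \frac{5538}{-18357}\right) = - 6 \left(\left(-5538\right) \left(- \frac{1}{18357}\right)\right) = \left(-6\right) \frac{1846}{6119} = - \frac{11076}{6119} \approx -1.8101$)
$\sqrt{E{\left(X{\left(-11 \right)} \right)} + K} = \sqrt{- \left(\frac{9}{5} + \frac{1}{5} \left(-11\right)\right)^{3} - \frac{11076}{6119}} = \sqrt{- \left(\frac{9}{5} - \frac{11}{5}\right)^{3} - \frac{11076}{6119}} = \sqrt{- \left(- \frac{2}{5}\right)^{3} - \frac{11076}{6119}} = \sqrt{\left(-1\right) \left(- \frac{8}{125}\right) - \frac{11076}{6119}} = \sqrt{\frac{8}{125} - \frac{11076}{6119}} = \sqrt{- \frac{1335548}{764875}} = \frac{2 i \sqrt{10215272765}}{152975}$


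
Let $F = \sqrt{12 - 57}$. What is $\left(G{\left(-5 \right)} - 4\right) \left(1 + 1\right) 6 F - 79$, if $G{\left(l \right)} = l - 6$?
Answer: $-79 - 540 i \sqrt{5} \approx -79.0 - 1207.5 i$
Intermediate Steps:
$G{\left(l \right)} = -6 + l$ ($G{\left(l \right)} = l - 6 = -6 + l$)
$F = 3 i \sqrt{5}$ ($F = \sqrt{-45} = 3 i \sqrt{5} \approx 6.7082 i$)
$\left(G{\left(-5 \right)} - 4\right) \left(1 + 1\right) 6 F - 79 = \left(\left(-6 - 5\right) - 4\right) \left(1 + 1\right) 6 \cdot 3 i \sqrt{5} - 79 = \left(-11 - 4\right) 2 \cdot 6 \cdot 3 i \sqrt{5} - 79 = \left(-15\right) 2 \cdot 6 \cdot 3 i \sqrt{5} - 79 = \left(-30\right) 6 \cdot 3 i \sqrt{5} - 79 = - 180 \cdot 3 i \sqrt{5} - 79 = - 540 i \sqrt{5} - 79 = -79 - 540 i \sqrt{5}$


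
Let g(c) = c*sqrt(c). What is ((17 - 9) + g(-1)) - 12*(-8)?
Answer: 104 - I ≈ 104.0 - 1.0*I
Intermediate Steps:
g(c) = c**(3/2)
((17 - 9) + g(-1)) - 12*(-8) = ((17 - 9) + (-1)**(3/2)) - 12*(-8) = (8 - I) + 96 = 104 - I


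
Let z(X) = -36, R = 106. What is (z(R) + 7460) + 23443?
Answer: 30867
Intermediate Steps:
(z(R) + 7460) + 23443 = (-36 + 7460) + 23443 = 7424 + 23443 = 30867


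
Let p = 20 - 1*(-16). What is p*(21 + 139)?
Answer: 5760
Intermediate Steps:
p = 36 (p = 20 + 16 = 36)
p*(21 + 139) = 36*(21 + 139) = 36*160 = 5760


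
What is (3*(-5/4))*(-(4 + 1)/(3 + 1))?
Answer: 75/16 ≈ 4.6875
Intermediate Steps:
(3*(-5/4))*(-(4 + 1)/(3 + 1)) = (3*(-5*¼))*(-5/4) = (3*(-5/4))*(-5/4) = -(-15)*5/(4*4) = -15/4*(-5/4) = 75/16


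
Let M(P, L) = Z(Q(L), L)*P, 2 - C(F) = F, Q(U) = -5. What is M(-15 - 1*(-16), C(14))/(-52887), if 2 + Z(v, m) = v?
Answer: 7/52887 ≈ 0.00013236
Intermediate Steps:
C(F) = 2 - F
Z(v, m) = -2 + v
M(P, L) = -7*P (M(P, L) = (-2 - 5)*P = -7*P)
M(-15 - 1*(-16), C(14))/(-52887) = -7*(-15 - 1*(-16))/(-52887) = -7*(-15 + 16)*(-1/52887) = -7*1*(-1/52887) = -7*(-1/52887) = 7/52887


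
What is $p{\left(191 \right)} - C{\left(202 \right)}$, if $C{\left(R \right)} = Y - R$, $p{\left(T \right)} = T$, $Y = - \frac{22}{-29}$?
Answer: $\frac{11375}{29} \approx 392.24$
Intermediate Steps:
$Y = \frac{22}{29}$ ($Y = \left(-22\right) \left(- \frac{1}{29}\right) = \frac{22}{29} \approx 0.75862$)
$C{\left(R \right)} = \frac{22}{29} - R$
$p{\left(191 \right)} - C{\left(202 \right)} = 191 - \left(\frac{22}{29} - 202\right) = 191 - - \frac{5836}{29} = 191 + \frac{5836}{29} = \frac{11375}{29}$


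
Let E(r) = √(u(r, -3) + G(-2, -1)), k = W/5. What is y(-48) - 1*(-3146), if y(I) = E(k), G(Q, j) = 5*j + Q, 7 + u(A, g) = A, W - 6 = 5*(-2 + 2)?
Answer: 3146 + 8*I*√5/5 ≈ 3146.0 + 3.5777*I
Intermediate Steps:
W = 6 (W = 6 + 5*(-2 + 2) = 6 + 5*0 = 6 + 0 = 6)
u(A, g) = -7 + A
G(Q, j) = Q + 5*j
k = 6/5 ≈ 1.2000
E(r) = √(-14 + r) (E(r) = √((-7 + r) + (-2 + 5*(-1))) = √((-7 + r) + (-2 - 5)) = √((-7 + r) - 7) = √(-14 + r))
y(I) = 8*I*√5/5 (y(I) = √(-14 + 6/5) = √(-64/5) = 8*I*√5/5)
y(-48) - 1*(-3146) = 8*I*√5/5 - 1*(-3146) = 8*I*√5/5 + 3146 = 3146 + 8*I*√5/5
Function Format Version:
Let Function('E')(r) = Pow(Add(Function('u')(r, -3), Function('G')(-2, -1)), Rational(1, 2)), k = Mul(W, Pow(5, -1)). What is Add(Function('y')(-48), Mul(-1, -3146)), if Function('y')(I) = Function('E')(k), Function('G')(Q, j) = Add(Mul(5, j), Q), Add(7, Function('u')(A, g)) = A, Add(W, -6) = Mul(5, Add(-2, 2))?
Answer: Add(3146, Mul(Rational(8, 5), I, Pow(5, Rational(1, 2)))) ≈ Add(3146.0, Mul(3.5777, I))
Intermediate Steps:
W = 6 (W = Add(6, Mul(5, Add(-2, 2))) = Add(6, Mul(5, 0)) = Add(6, 0) = 6)
Function('u')(A, g) = Add(-7, A)
Function('G')(Q, j) = Add(Q, Mul(5, j))
k = Rational(6, 5) (k = Mul(6, Pow(5, -1)) = Mul(6, Rational(1, 5)) = Rational(6, 5) ≈ 1.2000)
Function('E')(r) = Pow(Add(-14, r), Rational(1, 2)) (Function('E')(r) = Pow(Add(Add(-7, r), Add(-2, Mul(5, -1))), Rational(1, 2)) = Pow(Add(Add(-7, r), Add(-2, -5)), Rational(1, 2)) = Pow(Add(Add(-7, r), -7), Rational(1, 2)) = Pow(Add(-14, r), Rational(1, 2)))
Function('y')(I) = Mul(Rational(8, 5), I, Pow(5, Rational(1, 2))) (Function('y')(I) = Pow(Add(-14, Rational(6, 5)), Rational(1, 2)) = Pow(Rational(-64, 5), Rational(1, 2)) = Mul(Rational(8, 5), I, Pow(5, Rational(1, 2))))
Add(Function('y')(-48), Mul(-1, -3146)) = Add(Mul(Rational(8, 5), I, Pow(5, Rational(1, 2))), Mul(-1, -3146)) = Add(Mul(Rational(8, 5), I, Pow(5, Rational(1, 2))), 3146) = Add(3146, Mul(Rational(8, 5), I, Pow(5, Rational(1, 2))))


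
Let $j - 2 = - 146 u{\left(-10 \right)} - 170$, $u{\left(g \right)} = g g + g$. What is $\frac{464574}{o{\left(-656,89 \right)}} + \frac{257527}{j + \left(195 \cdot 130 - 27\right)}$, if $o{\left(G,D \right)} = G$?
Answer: $- \frac{2706459449}{3940920} \approx -686.76$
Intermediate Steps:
$u{\left(g \right)} = g + g^{2}$ ($u{\left(g \right)} = g^{2} + g = g + g^{2}$)
$j = -13308$ ($j = 2 - \left(170 + 146 \left(- 10 \left(1 - 10\right)\right)\right) = 2 - \left(170 + 146 \left(\left(-10\right) \left(-9\right)\right)\right) = 2 - 13310 = -13308$)
$\frac{464574}{o{\left(-656,89 \right)}} + \frac{257527}{j + \left(195 \cdot 130 - 27\right)} = \frac{464574}{-656} + \frac{257527}{-13308 + \left(195 \cdot 130 - 27\right)} = 464574 \left(- \frac{1}{656}\right) + \frac{257527}{-13308 + \left(25350 - 27\right)} = - \frac{232287}{328} + \frac{257527}{-13308 + 25323} = - \frac{232287}{328} + \frac{257527}{12015} = - \frac{2706459449}{3940920}$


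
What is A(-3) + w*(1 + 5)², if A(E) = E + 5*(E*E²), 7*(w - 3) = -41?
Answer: -1686/7 ≈ -240.86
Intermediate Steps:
w = -20/7 (w = 3 + (⅐)*(-41) = 3 - 41/7 = -20/7 ≈ -2.8571)
A(E) = E + 5*E³
A(-3) + w*(1 + 5)² = (-3 + 5*(-3)³) - 20*(1 + 5)²/7 = (-3 + 5*(-27)) - 20/7*6² = (-3 - 135) - 20/7*36 = -138 - 720/7 = -1686/7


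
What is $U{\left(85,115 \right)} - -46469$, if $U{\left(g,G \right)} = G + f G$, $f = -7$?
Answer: $45779$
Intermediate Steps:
$U{\left(g,G \right)} = - 6 G$ ($U{\left(g,G \right)} = G - 7 G = - 6 G$)
$U{\left(85,115 \right)} - -46469 = \left(-6\right) 115 - -46469 = -690 + 46469 = 45779$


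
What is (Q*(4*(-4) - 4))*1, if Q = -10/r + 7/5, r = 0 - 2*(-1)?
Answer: 72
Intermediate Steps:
r = 2 (r = 0 + 2 = 2)
Q = -18/5 (Q = -10/2 + 7/5 = -10*½ + 7*(⅕) = -5 + 7/5 = -18/5 ≈ -3.6000)
(Q*(4*(-4) - 4))*1 = -18*(4*(-4) - 4)/5*1 = -18*(-16 - 4)/5*1 = -18/5*(-20)*1 = 72*1 = 72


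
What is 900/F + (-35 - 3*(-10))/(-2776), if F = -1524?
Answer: -207565/352552 ≈ -0.58875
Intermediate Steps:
900/F + (-35 - 3*(-10))/(-2776) = 900/(-1524) + (-35 - 3*(-10))/(-2776) = 900*(-1/1524) + (-35 + 30)*(-1/2776) = -75/127 - 5*(-1/2776) = -75/127 + 5/2776 = -207565/352552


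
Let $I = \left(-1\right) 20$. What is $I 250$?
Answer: $-5000$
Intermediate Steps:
$I = -20$
$I 250 = \left(-20\right) 250 = -5000$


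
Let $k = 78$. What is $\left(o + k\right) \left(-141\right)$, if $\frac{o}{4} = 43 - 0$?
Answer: $-35250$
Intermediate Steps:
$o = 172$ ($o = 4 \left(43 - 0\right) = 4 \left(43 + 0\right) = 4 \cdot 43 = 172$)
$\left(o + k\right) \left(-141\right) = \left(172 + 78\right) \left(-141\right) = 250 \left(-141\right) = -35250$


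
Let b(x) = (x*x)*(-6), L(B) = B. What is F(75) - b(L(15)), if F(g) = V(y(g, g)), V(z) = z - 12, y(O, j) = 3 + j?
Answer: 1416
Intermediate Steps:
V(z) = -12 + z
F(g) = -9 + g (F(g) = -12 + (3 + g) = -9 + g)
b(x) = -6*x**2 (b(x) = x**2*(-6) = -6*x**2)
F(75) - b(L(15)) = (-9 + 75) - (-6)*15**2 = 66 - (-6)*225 = 66 - 1*(-1350) = 66 + 1350 = 1416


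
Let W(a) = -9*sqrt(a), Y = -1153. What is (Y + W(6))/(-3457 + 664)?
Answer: 1153/2793 + 3*sqrt(6)/931 ≈ 0.42071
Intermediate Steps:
(Y + W(6))/(-3457 + 664) = (-1153 - 9*sqrt(6))/(-3457 + 664) = (-1153 - 9*sqrt(6))/(-2793) = (-1153 - 9*sqrt(6))*(-1/2793) = 1153/2793 + 3*sqrt(6)/931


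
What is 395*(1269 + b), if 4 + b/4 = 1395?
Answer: 2699035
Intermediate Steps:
b = 5564 (b = -16 + 4*1395 = -16 + 5580 = 5564)
395*(1269 + b) = 395*(1269 + 5564) = 395*6833 = 2699035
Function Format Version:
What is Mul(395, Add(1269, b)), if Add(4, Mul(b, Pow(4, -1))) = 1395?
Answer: 2699035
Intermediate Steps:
b = 5564 (b = Add(-16, Mul(4, 1395)) = Add(-16, 5580) = 5564)
Mul(395, Add(1269, b)) = Mul(395, Add(1269, 5564)) = Mul(395, 6833) = 2699035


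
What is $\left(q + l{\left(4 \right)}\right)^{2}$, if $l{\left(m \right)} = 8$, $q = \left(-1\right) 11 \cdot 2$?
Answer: $196$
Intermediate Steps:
$q = -22$ ($q = \left(-11\right) 2 = -22$)
$\left(q + l{\left(4 \right)}\right)^{2} = \left(-22 + 8\right)^{2} = \left(-14\right)^{2} = 196$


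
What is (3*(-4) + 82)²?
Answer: 4900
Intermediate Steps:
(3*(-4) + 82)² = (-12 + 82)² = 70² = 4900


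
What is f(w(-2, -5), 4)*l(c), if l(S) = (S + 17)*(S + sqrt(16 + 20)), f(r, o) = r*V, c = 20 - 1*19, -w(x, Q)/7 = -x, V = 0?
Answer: 0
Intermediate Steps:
w(x, Q) = 7*x (w(x, Q) = -(-7)*x = 7*x)
c = 1 (c = 20 - 19 = 1)
f(r, o) = 0 (f(r, o) = r*0 = 0)
l(S) = (6 + S)*(17 + S) (l(S) = (17 + S)*(S + sqrt(36)) = (17 + S)*(S + 6) = (17 + S)*(6 + S) = (6 + S)*(17 + S))
f(w(-2, -5), 4)*l(c) = 0*(102 + 1**2 + 23*1) = 0*(102 + 1 + 23) = 0*126 = 0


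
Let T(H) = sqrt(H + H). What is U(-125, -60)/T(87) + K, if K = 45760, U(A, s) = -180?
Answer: 45760 - 30*sqrt(174)/29 ≈ 45746.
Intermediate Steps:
T(H) = sqrt(2)*sqrt(H) (T(H) = sqrt(2*H) = sqrt(2)*sqrt(H))
U(-125, -60)/T(87) + K = -180*sqrt(174)/174 + 45760 = -30*sqrt(174)/29 + 45760 = 45760 - 30*sqrt(174)/29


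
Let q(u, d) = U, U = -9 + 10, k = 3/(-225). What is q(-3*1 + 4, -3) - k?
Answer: 76/75 ≈ 1.0133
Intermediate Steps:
k = -1/75 (k = 3*(-1/225) = -1/75 ≈ -0.013333)
U = 1
q(u, d) = 1
q(-3*1 + 4, -3) - k = 1 - 1*(-1/75) = 1 + 1/75 = 76/75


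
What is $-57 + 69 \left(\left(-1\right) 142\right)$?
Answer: $-9855$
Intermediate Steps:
$-57 + 69 \left(\left(-1\right) 142\right) = -57 + 69 \left(-142\right) = -57 - 9798 = -9855$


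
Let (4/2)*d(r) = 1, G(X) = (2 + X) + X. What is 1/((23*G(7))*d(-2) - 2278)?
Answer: -1/2094 ≈ -0.00047755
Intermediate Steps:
G(X) = 2 + 2*X
d(r) = 1/2 (d(r) = (1/2)*1 = 1/2)
1/((23*G(7))*d(-2) - 2278) = 1/((23*(2 + 2*7))*(1/2) - 2278) = 1/((23*(2 + 14))*(1/2) - 2278) = 1/((23*16)*(1/2) - 2278) = 1/(368*(1/2) - 2278) = 1/(184 - 2278) = 1/(-2094) = -1/2094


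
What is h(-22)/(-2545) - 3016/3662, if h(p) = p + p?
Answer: -3757296/4659895 ≈ -0.80630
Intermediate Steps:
h(p) = 2*p
h(-22)/(-2545) - 3016/3662 = (2*(-22))/(-2545) - 3016/3662 = -44*(-1/2545) - 3016*1/3662 = 44/2545 - 1508/1831 = -3757296/4659895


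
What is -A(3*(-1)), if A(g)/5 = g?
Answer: 15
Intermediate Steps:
A(g) = 5*g
-A(3*(-1)) = -5*3*(-1) = -5*(-3) = -1*(-15) = 15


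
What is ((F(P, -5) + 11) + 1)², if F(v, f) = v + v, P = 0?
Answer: 144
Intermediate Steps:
F(v, f) = 2*v
((F(P, -5) + 11) + 1)² = ((2*0 + 11) + 1)² = ((0 + 11) + 1)² = (11 + 1)² = 12² = 144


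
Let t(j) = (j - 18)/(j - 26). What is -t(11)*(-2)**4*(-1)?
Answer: 112/15 ≈ 7.4667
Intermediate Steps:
t(j) = (-18 + j)/(-26 + j)
-t(11)*(-2)**4*(-1) = -(-18 + 11)/(-26 + 11)*(-2)**4*(-1) = --7/(-15)*16*(-1) = -(-1/15*(-7))*(-16) = -7*(-16)/15 = -1*(-112/15) = 112/15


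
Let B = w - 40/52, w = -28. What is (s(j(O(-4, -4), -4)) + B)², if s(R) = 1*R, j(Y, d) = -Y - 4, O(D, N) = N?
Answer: 139876/169 ≈ 827.67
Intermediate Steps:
j(Y, d) = -4 - Y
s(R) = R
B = -374/13 (B = -28 - 40/52 = -28 - 1*10/13 = -28 - 10/13 = -374/13 ≈ -28.769)
(s(j(O(-4, -4), -4)) + B)² = ((-4 - 1*(-4)) - 374/13)² = ((-4 + 4) - 374/13)² = (0 - 374/13)² = (-374/13)² = 139876/169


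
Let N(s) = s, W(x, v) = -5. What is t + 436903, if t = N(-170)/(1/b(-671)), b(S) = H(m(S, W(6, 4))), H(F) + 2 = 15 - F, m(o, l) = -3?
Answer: 434183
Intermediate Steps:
H(F) = 13 - F (H(F) = -2 + (15 - F) = 13 - F)
b(S) = 16 (b(S) = 13 - 1*(-3) = 13 + 3 = 16)
t = -2720 (t = -170/(1/16) = -170/1/16 = -170*16 = -2720)
t + 436903 = -2720 + 436903 = 434183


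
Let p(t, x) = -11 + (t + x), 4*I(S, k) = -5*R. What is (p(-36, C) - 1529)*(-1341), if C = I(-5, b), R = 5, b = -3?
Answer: 8487189/4 ≈ 2.1218e+6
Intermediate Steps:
I(S, k) = -25/4 (I(S, k) = (-5*5)/4 = (¼)*(-25) = -25/4)
C = -25/4 ≈ -6.2500
p(t, x) = -11 + t + x
(p(-36, C) - 1529)*(-1341) = ((-11 - 36 - 25/4) - 1529)*(-1341) = (-213/4 - 1529)*(-1341) = -6329/4*(-1341) = 8487189/4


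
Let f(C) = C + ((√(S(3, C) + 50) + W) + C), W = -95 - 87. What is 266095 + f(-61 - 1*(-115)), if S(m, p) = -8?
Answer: 266021 + √42 ≈ 2.6603e+5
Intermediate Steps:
W = -182
f(C) = -182 + √42 + 2*C (f(C) = C + ((√(-8 + 50) - 182) + C) = C + ((√42 - 182) + C) = C + ((-182 + √42) + C) = C + (-182 + C + √42) = -182 + √42 + 2*C)
266095 + f(-61 - 1*(-115)) = 266095 + (-182 + √42 + 2*(-61 - 1*(-115))) = 266095 + (-182 + √42 + 2*(-61 + 115)) = 266095 + (-182 + √42 + 2*54) = 266095 + (-182 + √42 + 108) = 266095 + (-74 + √42) = 266021 + √42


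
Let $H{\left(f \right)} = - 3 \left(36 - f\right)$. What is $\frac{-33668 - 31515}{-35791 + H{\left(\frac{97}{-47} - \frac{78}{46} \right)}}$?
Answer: $\frac{70462823}{38819011} \approx 1.8152$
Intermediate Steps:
$H{\left(f \right)} = -108 + 3 f$
$\frac{-33668 - 31515}{-35791 + H{\left(\frac{97}{-47} - \frac{78}{46} \right)}} = \frac{-33668 - 31515}{-35791 - \left(108 - 3 \left(\frac{97}{-47} - \frac{78}{46}\right)\right)} = - \frac{65183}{-35791 - \left(108 - 3 \left(97 \left(- \frac{1}{47}\right) - \frac{39}{23}\right)\right)} = - \frac{65183}{-35791 - \left(108 - 3 \left(- \frac{97}{47} - \frac{39}{23}\right)\right)} = - \frac{65183}{-35791 + \left(-108 + 3 \left(- \frac{4064}{1081}\right)\right)} = - \frac{65183}{-35791 - \frac{128940}{1081}} = - \frac{65183}{- \frac{38819011}{1081}} = \left(-65183\right) \left(- \frac{1081}{38819011}\right) = \frac{70462823}{38819011}$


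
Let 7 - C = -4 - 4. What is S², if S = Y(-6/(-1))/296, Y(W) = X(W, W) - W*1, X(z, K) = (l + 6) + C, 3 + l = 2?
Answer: 49/21904 ≈ 0.0022370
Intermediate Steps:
l = -1 (l = -3 + 2 = -1)
C = 15 (C = 7 - (-4 - 4) = 7 - 1*(-8) = 7 + 8 = 15)
X(z, K) = 20 (X(z, K) = (-1 + 6) + 15 = 5 + 15 = 20)
Y(W) = 20 - W (Y(W) = 20 - W*1 = 20 - W)
S = 7/148 (S = (20 - (-6)/(-1))/296 = (20 - (-6)*(-1))*(1/296) = (20 - 1*6)*(1/296) = (20 - 6)*(1/296) = 14*(1/296) = 7/148 ≈ 0.047297)
S² = (7/148)² = 49/21904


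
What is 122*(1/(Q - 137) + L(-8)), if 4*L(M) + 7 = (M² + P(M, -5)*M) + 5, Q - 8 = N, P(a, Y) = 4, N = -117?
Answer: 112484/123 ≈ 914.50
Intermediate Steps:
Q = -109 (Q = 8 - 117 = -109)
L(M) = -½ + M + M²/4 (L(M) = -7/4 + ((M² + 4*M) + 5)/4 = -7/4 + (5 + M² + 4*M)/4 = -7/4 + (5/4 + M + M²/4) = -½ + M + M²/4)
122*(1/(Q - 137) + L(-8)) = 122*(1/(-109 - 137) + (-½ - 8 + (¼)*(-8)²)) = 122*(1/(-246) + (-½ - 8 + (¼)*64)) = 122*(-1/246 + (-½ - 8 + 16)) = 122*(-1/246 + 15/2) = 122*(922/123) = 112484/123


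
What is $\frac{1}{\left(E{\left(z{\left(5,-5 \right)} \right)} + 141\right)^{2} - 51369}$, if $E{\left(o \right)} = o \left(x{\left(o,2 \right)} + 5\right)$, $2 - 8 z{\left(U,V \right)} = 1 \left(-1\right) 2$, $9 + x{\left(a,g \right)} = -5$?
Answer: $- \frac{4}{130947} \approx -3.0547 \cdot 10^{-5}$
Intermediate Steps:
$x{\left(a,g \right)} = -14$ ($x{\left(a,g \right)} = -9 - 5 = -14$)
$z{\left(U,V \right)} = \frac{1}{2}$ ($z{\left(U,V \right)} = \frac{1}{4} - \frac{1 \left(-1\right) 2}{8} = \frac{1}{4} - \frac{\left(-1\right) 2}{8} = \frac{1}{4} - - \frac{1}{4} = \frac{1}{4} + \frac{1}{4} = \frac{1}{2}$)
$E{\left(o \right)} = - 9 o$ ($E{\left(o \right)} = o \left(-14 + 5\right) = o \left(-9\right) = - 9 o$)
$\frac{1}{\left(E{\left(z{\left(5,-5 \right)} \right)} + 141\right)^{2} - 51369} = \frac{1}{\left(\left(-9\right) \frac{1}{2} + 141\right)^{2} - 51369} = \frac{1}{\left(- \frac{9}{2} + 141\right)^{2} - 51369} = \frac{1}{\left(\frac{273}{2}\right)^{2} - 51369} = \frac{1}{\frac{74529}{4} - 51369} = \frac{1}{- \frac{130947}{4}} = - \frac{4}{130947}$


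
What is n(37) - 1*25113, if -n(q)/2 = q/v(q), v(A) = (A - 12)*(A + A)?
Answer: -627826/25 ≈ -25113.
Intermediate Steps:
v(A) = 2*A*(-12 + A) (v(A) = (-12 + A)*(2*A) = 2*A*(-12 + A))
n(q) = -1/(-12 + q) (n(q) = -2*q/(2*q*(-12 + q)) = -2*q*1/(2*q*(-12 + q)) = -1/(-12 + q))
n(37) - 1*25113 = -1/(-12 + 37) - 1*25113 = -1/25 - 25113 = -627826/25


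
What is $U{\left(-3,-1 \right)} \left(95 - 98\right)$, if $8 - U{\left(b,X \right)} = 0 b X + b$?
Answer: $-33$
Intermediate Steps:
$U{\left(b,X \right)} = 8 - b$ ($U{\left(b,X \right)} = 8 - \left(0 b X + b\right) = 8 - \left(0 X + b\right) = 8 - \left(0 + b\right) = 8 - b$)
$U{\left(-3,-1 \right)} \left(95 - 98\right) = \left(8 - -3\right) \left(95 - 98\right) = \left(8 + 3\right) \left(-3\right) = 11 \left(-3\right) = -33$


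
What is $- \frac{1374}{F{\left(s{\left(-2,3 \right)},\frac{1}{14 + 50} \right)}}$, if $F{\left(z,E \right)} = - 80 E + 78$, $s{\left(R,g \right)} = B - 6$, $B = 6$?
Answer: $- \frac{5496}{307} \approx -17.902$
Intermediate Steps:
$s{\left(R,g \right)} = 0$ ($s{\left(R,g \right)} = 6 - 6 = 0$)
$F{\left(z,E \right)} = 78 - 80 E$
$- \frac{1374}{F{\left(s{\left(-2,3 \right)},\frac{1}{14 + 50} \right)}} = - \frac{1374}{78 - \frac{80}{14 + 50}} = - \frac{1374}{78 - \frac{80}{64}} = - \frac{1374}{78 - \frac{5}{4}} = - \frac{1374}{\frac{307}{4}} = \left(-1374\right) \frac{4}{307} = - \frac{5496}{307}$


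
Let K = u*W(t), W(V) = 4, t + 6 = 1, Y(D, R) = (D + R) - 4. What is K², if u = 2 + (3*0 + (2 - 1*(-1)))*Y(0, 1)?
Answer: 784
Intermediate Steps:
Y(D, R) = -4 + D + R
t = -5 (t = -6 + 1 = -5)
u = -7 (u = 2 + (3*0 + (2 - 1*(-1)))*(-4 + 0 + 1) = 2 + (0 + (2 + 1))*(-3) = 2 + (0 + 3)*(-3) = 2 + 3*(-3) = 2 - 9 = -7)
K = -28 (K = -7*4 = -28)
K² = (-28)² = 784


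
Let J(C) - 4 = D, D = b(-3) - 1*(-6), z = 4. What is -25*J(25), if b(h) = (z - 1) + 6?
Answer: -475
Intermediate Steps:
b(h) = 9 (b(h) = (4 - 1) + 6 = 3 + 6 = 9)
D = 15 (D = 9 - 1*(-6) = 9 + 6 = 15)
J(C) = 19 (J(C) = 4 + 15 = 19)
-25*J(25) = -25*19 = -475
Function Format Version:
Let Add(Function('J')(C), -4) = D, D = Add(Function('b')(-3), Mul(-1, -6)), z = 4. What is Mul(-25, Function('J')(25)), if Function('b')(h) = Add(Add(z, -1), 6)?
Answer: -475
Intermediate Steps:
Function('b')(h) = 9 (Function('b')(h) = Add(Add(4, -1), 6) = Add(3, 6) = 9)
D = 15 (D = Add(9, Mul(-1, -6)) = Add(9, 6) = 15)
Function('J')(C) = 19 (Function('J')(C) = Add(4, 15) = 19)
Mul(-25, Function('J')(25)) = Mul(-25, 19) = -475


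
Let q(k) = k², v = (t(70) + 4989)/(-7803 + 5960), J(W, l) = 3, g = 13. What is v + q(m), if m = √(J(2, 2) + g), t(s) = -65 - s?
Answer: 24634/1843 ≈ 13.366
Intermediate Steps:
v = -4854/1843 (v = ((-65 - 1*70) + 4989)/(-7803 + 5960) = ((-65 - 70) + 4989)/(-1843) = (-135 + 4989)*(-1/1843) = 4854*(-1/1843) = -4854/1843 ≈ -2.6338)
m = 4 (m = √(3 + 13) = √16 = 4)
v + q(m) = -4854/1843 + 4² = -4854/1843 + 16 = 24634/1843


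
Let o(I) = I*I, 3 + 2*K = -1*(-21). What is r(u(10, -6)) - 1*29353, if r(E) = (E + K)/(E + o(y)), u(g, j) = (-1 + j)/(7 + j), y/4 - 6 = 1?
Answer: -22807279/777 ≈ -29353.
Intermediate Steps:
y = 28 (y = 24 + 4*1 = 24 + 4 = 28)
u(g, j) = (-1 + j)/(7 + j)
K = 9 (K = -3/2 + (-1*(-21))/2 = -3/2 + (1/2)*21 = -3/2 + 21/2 = 9)
o(I) = I**2
r(E) = (9 + E)/(784 + E) (r(E) = (E + 9)/(E + 28**2) = (9 + E)/(E + 784) = (9 + E)/(784 + E))
r(u(10, -6)) - 1*29353 = (9 + (-1 - 6)/(7 - 6))/(784 + (-1 - 6)/(7 - 6)) - 1*29353 = (9 - 7/1)/(784 - 7/1) - 29353 = (9 + 1*(-7))/(784 + 1*(-7)) - 29353 = (9 - 7)/(784 - 7) - 29353 = 2/777 - 29353 = -22807279/777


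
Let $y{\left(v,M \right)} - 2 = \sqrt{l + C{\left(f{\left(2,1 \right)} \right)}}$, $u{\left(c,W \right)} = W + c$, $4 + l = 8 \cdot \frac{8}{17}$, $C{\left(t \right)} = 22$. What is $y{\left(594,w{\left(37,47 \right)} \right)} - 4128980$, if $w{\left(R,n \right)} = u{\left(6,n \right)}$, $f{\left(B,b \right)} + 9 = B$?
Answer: $-4128978 + \frac{\sqrt{6290}}{17} \approx -4.129 \cdot 10^{6}$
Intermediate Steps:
$f{\left(B,b \right)} = -9 + B$
$l = - \frac{4}{17}$ ($l = -4 + 8 \cdot \frac{8}{17} = -4 + \frac{64}{17} = - \frac{4}{17} \approx -0.23529$)
$w{\left(R,n \right)} = 6 + n$ ($w{\left(R,n \right)} = n + 6 = 6 + n$)
$y{\left(v,M \right)} = 2 + \frac{\sqrt{6290}}{17}$ ($y{\left(v,M \right)} = 2 + \sqrt{- \frac{4}{17} + 22} = 2 + \sqrt{\frac{370}{17}} = 2 + \frac{\sqrt{6290}}{17}$)
$y{\left(594,w{\left(37,47 \right)} \right)} - 4128980 = \left(2 + \frac{\sqrt{6290}}{17}\right) - 4128980 = -4128978 + \frac{\sqrt{6290}}{17}$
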